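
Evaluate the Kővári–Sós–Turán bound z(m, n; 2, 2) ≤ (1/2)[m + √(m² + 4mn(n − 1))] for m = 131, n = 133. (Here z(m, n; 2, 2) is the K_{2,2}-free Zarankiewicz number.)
z(131, 133; 2, 2) ≤ (1/2)[131 + √(131² + 4·131·133·132)] = (1/2)[131 + √9216505] = 1583.4349

Kővári–Sós–Turán: let r_1, ..., r_131 be the row sums and z = Σ r_i the total number of 1s. Each pair of columns can share at most one row with both entries 1 (else a 2×2 all-ones block appears), so Σ_i C(r_i, 2) ≤ C(133, 2) = 8778. By convexity Σ_i C(r_i, 2) ≥ 131·C(z/131, 2) = z(z − 131)/(2·131), giving z² − 131z − 131·133·132 ≤ 0 and hence z ≤ (1/2)[131 + √(17161 + 4·2299836)] = (1/2)[131 + √9216505] ≈ (1/2)(131 + 3035.8697) = 1583.4349.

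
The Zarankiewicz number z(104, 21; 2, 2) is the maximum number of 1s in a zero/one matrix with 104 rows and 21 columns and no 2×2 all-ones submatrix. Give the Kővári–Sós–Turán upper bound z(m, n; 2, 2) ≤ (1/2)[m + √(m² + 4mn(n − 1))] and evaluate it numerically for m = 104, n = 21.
z(104, 21; 2, 2) ≤ (1/2)[104 + √(104² + 4·104·21·20)] = (1/2)[104 + √185536] = 267.3695

Kővári–Sós–Turán: let r_1, ..., r_104 be the row sums and z = Σ r_i the total number of 1s. Each pair of columns can share at most one row with both entries 1 (else a 2×2 all-ones block appears), so Σ_i C(r_i, 2) ≤ C(21, 2) = 210. By convexity Σ_i C(r_i, 2) ≥ 104·C(z/104, 2) = z(z − 104)/(2·104), giving z² − 104z − 104·21·20 ≤ 0 and hence z ≤ (1/2)[104 + √(10816 + 4·43680)] = (1/2)[104 + √185536] ≈ (1/2)(104 + 430.7389) = 267.3695.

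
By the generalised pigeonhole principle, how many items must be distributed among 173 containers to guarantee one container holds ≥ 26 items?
n = (26 − 1)·173 + 1 = 4326

By the generalised pigeonhole principle, to guarantee some box contains ≥ r objects we need more than (r − 1) · k objects total. Threshold: n = (r − 1) · k + 1. With r = 26 and k = 173: n = 25 · 173 + 1 = 4325 + 1 = 4326. For n = 4325 = 25 · 173, we can put exactly 25 objects in every box, avoiding 26 in any single one — so 4326 is tight.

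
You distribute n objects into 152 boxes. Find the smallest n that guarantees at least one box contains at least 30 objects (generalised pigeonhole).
n = (30 − 1)·152 + 1 = 4409

By the generalised pigeonhole principle, to guarantee some box contains ≥ r objects we need more than (r − 1) · k objects total. Threshold: n = (r − 1) · k + 1. With r = 30 and k = 152: n = 29 · 152 + 1 = 4408 + 1 = 4409. For n = 4408 = 29 · 152, we can put exactly 29 objects in every box, avoiding 30 in any single one — so 4409 is tight.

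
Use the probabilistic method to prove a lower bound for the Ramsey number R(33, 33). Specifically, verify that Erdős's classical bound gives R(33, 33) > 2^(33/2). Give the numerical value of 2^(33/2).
2^(33/2) = 92681.9; so R(33, 33) > 92681.9

Colour each edge of K_n uniformly at random with red/blue. The expected number of monochromatic K_33 is C(n, 33) · 2 · 2^(−C(33,2)). If C(n, 33) · 2^(1 − C(33,2)) < 1, then with positive probability no monochromatic K_33 exists, so R(33, 33) > n. The standard estimate C(n, 33) ≤ n^33/33! shows this inequality holds whenever n ≤ 2^(33/2) (since 33! · 2^(C(33,2) − 1) > 2^(33^2/2) ≥ n^33). Hence R(33, 33) > 2^(33/2) = 92681.9.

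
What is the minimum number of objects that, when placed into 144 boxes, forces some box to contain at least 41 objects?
n = (41 − 1)·144 + 1 = 5761

By the generalised pigeonhole principle, to guarantee some box contains ≥ r objects we need more than (r − 1) · k objects total. Threshold: n = (r − 1) · k + 1. With r = 41 and k = 144: n = 40 · 144 + 1 = 5760 + 1 = 5761. For n = 5760 = 40 · 144, we can put exactly 40 objects in every box, avoiding 41 in any single one — so 5761 is tight.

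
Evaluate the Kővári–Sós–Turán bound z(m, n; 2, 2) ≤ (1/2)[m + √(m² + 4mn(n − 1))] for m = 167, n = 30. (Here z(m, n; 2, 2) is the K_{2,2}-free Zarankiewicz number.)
z(167, 30; 2, 2) ≤ (1/2)[167 + √(167² + 4·167·30·29)] = (1/2)[167 + √609049] = 473.708

Kővári–Sós–Turán: let r_1, ..., r_167 be the row sums and z = Σ r_i the total number of 1s. Each pair of columns can share at most one row with both entries 1 (else a 2×2 all-ones block appears), so Σ_i C(r_i, 2) ≤ C(30, 2) = 435. By convexity Σ_i C(r_i, 2) ≥ 167·C(z/167, 2) = z(z − 167)/(2·167), giving z² − 167z − 167·30·29 ≤ 0 and hence z ≤ (1/2)[167 + √(27889 + 4·145290)] = (1/2)[167 + √609049] ≈ (1/2)(167 + 780.4159) = 473.708.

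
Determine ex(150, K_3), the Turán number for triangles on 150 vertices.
ex(150, K_3) = ⌊150^2/4⌋ = 5625

Mantel (1907): a triangle-free graph on n vertices has at most ⌊n^2/4⌋ edges, with equality for the complete bipartite graph K_{⌊n/2⌋, ⌈n/2⌉}. For n = 150: ⌊150^2/4⌋ = ⌊22500/4⌋ = 5625. The extremal graph is K_{75, 75}, which has 75·75 = 5625 edges.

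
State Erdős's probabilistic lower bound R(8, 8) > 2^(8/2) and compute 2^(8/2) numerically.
2^(8/2) = 16; so R(8, 8) > 16

Colour each edge of K_n uniformly at random with red/blue. The expected number of monochromatic K_8 is C(n, 8) · 2 · 2^(−C(8,2)). If C(n, 8) · 2^(1 − C(8,2)) < 1, then with positive probability no monochromatic K_8 exists, so R(8, 8) > n. The standard estimate C(n, 8) ≤ n^8/8! shows this inequality holds whenever n ≤ 2^(8/2) (since 8! · 2^(C(8,2) − 1) > 2^(8^2/2) ≥ n^8). Hence R(8, 8) > 2^(8/2) = 16.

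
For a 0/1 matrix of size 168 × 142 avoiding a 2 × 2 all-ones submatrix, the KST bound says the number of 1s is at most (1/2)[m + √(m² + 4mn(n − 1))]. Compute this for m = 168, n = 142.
z(168, 142; 2, 2) ≤ (1/2)[168 + √(168² + 4·168·142·141)] = (1/2)[168 + √13483008] = 1919.9608

Kővári–Sós–Turán: let r_1, ..., r_168 be the row sums and z = Σ r_i the total number of 1s. Each pair of columns can share at most one row with both entries 1 (else a 2×2 all-ones block appears), so Σ_i C(r_i, 2) ≤ C(142, 2) = 10011. By convexity Σ_i C(r_i, 2) ≥ 168·C(z/168, 2) = z(z − 168)/(2·168), giving z² − 168z − 168·142·141 ≤ 0 and hence z ≤ (1/2)[168 + √(28224 + 4·3363696)] = (1/2)[168 + √13483008] ≈ (1/2)(168 + 3671.9216) = 1919.9608.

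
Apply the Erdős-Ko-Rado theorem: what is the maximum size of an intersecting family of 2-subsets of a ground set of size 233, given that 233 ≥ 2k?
max |F| = C(232, 1) = 232

Erdős-Ko-Rado (1961): when n ≥ 2k, max |F| = C(n−1, k−1). The bound is attained by the star {A : i ∈ A} for any fixed i ∈ [n]. Here C(233−1, 2−1) = C(232, 1) = 232.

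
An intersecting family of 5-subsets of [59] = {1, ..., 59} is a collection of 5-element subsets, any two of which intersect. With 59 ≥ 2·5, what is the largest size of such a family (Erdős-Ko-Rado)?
max |F| = C(58, 4) = 424270

Erdős-Ko-Rado (1961): when n ≥ 2k, max |F| = C(n−1, k−1). The bound is attained by the star {A : i ∈ A} for any fixed i ∈ [n]. Here C(59−1, 5−1) = C(58, 4) = 424270.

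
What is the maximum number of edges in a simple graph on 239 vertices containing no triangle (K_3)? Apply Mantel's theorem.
ex(239, K_3) = ⌊239^2/4⌋ = 14280

Mantel (1907): a triangle-free graph on n vertices has at most ⌊n^2/4⌋ edges, with equality for the complete bipartite graph K_{⌊n/2⌋, ⌈n/2⌉}. For n = 239: ⌊239^2/4⌋ = ⌊57121/4⌋ = 14280. The extremal graph is K_{119, 120}, which has 119·120 = 14280 edges.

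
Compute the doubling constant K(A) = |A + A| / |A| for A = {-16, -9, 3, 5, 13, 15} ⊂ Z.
K = |A + A| / |A| = 19/6

Enumerate A + A = {a + b : a, b ∈ A}. With |A| = 6, there are |A|^2 = 36 ordered sum pairs; collecting distinct values, A + A = {-32, -25, -18, -13, -11, -6, -4, -3, -1, 4, 6, 8, 10, 16, 18, 20, 26, 28, 30}, so |A + A| = 19. Thus K = 19/6. For comparison, the minimum possible |A + A| over all 6-element sets is 2·6 − 1 = 11 (so min K = 11/6), attained only by arithmetic progressions.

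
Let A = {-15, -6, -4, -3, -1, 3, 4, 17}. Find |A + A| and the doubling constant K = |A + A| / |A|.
K = |A + A| / |A| = 31/8

Enumerate A + A = {a + b : a, b ∈ A}. With |A| = 8, there are |A|^2 = 64 ordered sum pairs; collecting distinct values, A + A = {-30, -21, -19, -18, -16, -12, -11, -10, -9, -8, -7, -6, -5, -4, -3, -2, -1, 0, 1, 2, 3, 6, 7, 8, 11, 13, 14, 16, 20, 21, 34}, so |A + A| = 31. Thus K = 31/8. For comparison, the minimum possible |A + A| over all 8-element sets is 2·8 − 1 = 15 (so min K = 15/8), attained only by arithmetic progressions.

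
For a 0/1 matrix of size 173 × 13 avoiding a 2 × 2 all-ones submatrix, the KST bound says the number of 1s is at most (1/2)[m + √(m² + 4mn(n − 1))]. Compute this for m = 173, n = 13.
z(173, 13; 2, 2) ≤ (1/2)[173 + √(173² + 4·173·13·12)] = (1/2)[173 + √137881] = 272.1617

Kővári–Sós–Turán: let r_1, ..., r_173 be the row sums and z = Σ r_i the total number of 1s. Each pair of columns can share at most one row with both entries 1 (else a 2×2 all-ones block appears), so Σ_i C(r_i, 2) ≤ C(13, 2) = 78. By convexity Σ_i C(r_i, 2) ≥ 173·C(z/173, 2) = z(z − 173)/(2·173), giving z² − 173z − 173·13·12 ≤ 0 and hence z ≤ (1/2)[173 + √(29929 + 4·26988)] = (1/2)[173 + √137881] ≈ (1/2)(173 + 371.3233) = 272.1617.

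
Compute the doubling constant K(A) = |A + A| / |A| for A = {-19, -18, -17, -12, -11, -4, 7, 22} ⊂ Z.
K = |A + A| / |A| = 30/8 = 15/4

Enumerate A + A = {a + b : a, b ∈ A}. With |A| = 8, there are |A|^2 = 64 ordered sum pairs; collecting distinct values, A + A = {-38, -37, -36, -35, -34, -31, -30, -29, -28, -24, -23, -22, -21, -16, -15, -12, -11, -10, -8, -5, -4, 3, 4, 5, 10, 11, 14, 18, 29, 44}, so |A + A| = 30. Thus K = 30/8 = 15/4. For comparison, the minimum possible |A + A| over all 8-element sets is 2·8 − 1 = 15 (so min K = 15/8), attained only by arithmetic progressions.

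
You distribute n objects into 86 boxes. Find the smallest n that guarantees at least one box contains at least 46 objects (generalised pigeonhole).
n = (46 − 1)·86 + 1 = 3871

By the generalised pigeonhole principle, to guarantee some box contains ≥ r objects we need more than (r − 1) · k objects total. Threshold: n = (r − 1) · k + 1. With r = 46 and k = 86: n = 45 · 86 + 1 = 3870 + 1 = 3871. For n = 3870 = 45 · 86, we can put exactly 45 objects in every box, avoiding 46 in any single one — so 3871 is tight.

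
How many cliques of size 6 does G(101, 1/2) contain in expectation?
E[# K_6] = C(101, 6) · (1/2)^C(6, 2) = 1267339920 / 2^15 = 79208745/2048 ≈ 38676.145020

For each 6-subset S of vertices (there are C(101, 6) = 1267339920 such S), let X_S = 1 if S induces a K_6 (all C(6, 2) = 15 edges present). Then P(X_S = 1) = (1/2)^15 = 1/32768. By linearity of expectation, E[# K_6] = C(101, 6) · (1/2)^15 = 1267339920 / 32768 = 79208745/2048 ≈ 38676.145020.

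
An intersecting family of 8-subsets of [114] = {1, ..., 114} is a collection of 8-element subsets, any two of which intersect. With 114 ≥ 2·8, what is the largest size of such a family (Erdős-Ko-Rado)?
max |F| = C(113, 7) = 38620298376

The Erdős-Ko-Rado theorem states: for n ≥ 2k, an intersecting family of k-subsets of an n-element set has size at most C(n − 1, k − 1), with equality for 'star' families {A ⊆ [n] : |A| = k, i ∈ A} (fix an element i). For n = 114, k = 8: C(113, 7) = 38620298376.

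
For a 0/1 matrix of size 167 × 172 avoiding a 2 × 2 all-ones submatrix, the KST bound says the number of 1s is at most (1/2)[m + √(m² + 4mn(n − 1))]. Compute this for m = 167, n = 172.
z(167, 172; 2, 2) ≤ (1/2)[167 + √(167² + 4·167·172·171)] = (1/2)[167 + √19675105] = 2301.3314

Kővári–Sós–Turán: let r_1, ..., r_167 be the row sums and z = Σ r_i the total number of 1s. Each pair of columns can share at most one row with both entries 1 (else a 2×2 all-ones block appears), so Σ_i C(r_i, 2) ≤ C(172, 2) = 14706. By convexity Σ_i C(r_i, 2) ≥ 167·C(z/167, 2) = z(z − 167)/(2·167), giving z² − 167z − 167·172·171 ≤ 0 and hence z ≤ (1/2)[167 + √(27889 + 4·4911804)] = (1/2)[167 + √19675105] ≈ (1/2)(167 + 4435.6629) = 2301.3314.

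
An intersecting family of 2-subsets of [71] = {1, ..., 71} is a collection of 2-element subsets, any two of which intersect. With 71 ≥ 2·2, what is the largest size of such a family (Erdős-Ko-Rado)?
max |F| = C(70, 1) = 70

Erdős-Ko-Rado (1961): when n ≥ 2k, max |F| = C(n−1, k−1). The bound is attained by the star {A : i ∈ A} for any fixed i ∈ [n]. Here C(71−1, 2−1) = C(70, 1) = 70.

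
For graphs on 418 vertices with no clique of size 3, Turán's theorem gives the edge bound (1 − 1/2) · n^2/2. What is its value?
Turán density bound = (1/2) · 418^2/2 = 43681

Turán's theorem: ex(n, K_{r+1}) is achieved by the complete r-partite Turán graph T(n, r) with parts as balanced as possible, and is at most (1 − 1/r) · n^2/2. For r = 2, n = 418: the density bound is (1/2) · 174724/2 = 43681. Since 2 ∣ 418, the Turán graph T(418, 2) has parts of equal size 209, and its edge count e(T(418, 2)) = 43681 attains the density bound exactly.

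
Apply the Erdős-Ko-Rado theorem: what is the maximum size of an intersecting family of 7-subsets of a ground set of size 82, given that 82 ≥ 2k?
max |F| = C(81, 6) = 324540216

The Erdős-Ko-Rado theorem states: for n ≥ 2k, an intersecting family of k-subsets of an n-element set has size at most C(n − 1, k − 1), with equality for 'star' families {A ⊆ [n] : |A| = k, i ∈ A} (fix an element i). For n = 82, k = 7: C(81, 6) = 324540216.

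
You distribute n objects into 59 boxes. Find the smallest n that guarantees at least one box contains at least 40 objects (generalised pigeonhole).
n = (40 − 1)·59 + 1 = 2302

By the generalised pigeonhole principle, to guarantee some box contains ≥ r objects we need more than (r − 1) · k objects total. Threshold: n = (r − 1) · k + 1. With r = 40 and k = 59: n = 39 · 59 + 1 = 2301 + 1 = 2302. For n = 2301 = 39 · 59, we can put exactly 39 objects in every box, avoiding 40 in any single one — so 2302 is tight.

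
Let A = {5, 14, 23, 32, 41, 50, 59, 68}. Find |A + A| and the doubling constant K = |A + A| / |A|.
K = |A + A| / |A| = 15/8

Enumerate A + A = {a + b : a, b ∈ A}. With |A| = 8, there are |A|^2 = 64 ordered sum pairs; collecting distinct values, A + A = {10, 19, 28, 37, 46, 55, 64, 73, 82, 91, 100, 109, 118, 127, 136}, so |A + A| = 15. Thus K = 15/8. Here |A + A| = 2|A| − 1 = 15, the minimum possible — so K = 15/8 is minimal, which holds iff A is an arithmetic progression.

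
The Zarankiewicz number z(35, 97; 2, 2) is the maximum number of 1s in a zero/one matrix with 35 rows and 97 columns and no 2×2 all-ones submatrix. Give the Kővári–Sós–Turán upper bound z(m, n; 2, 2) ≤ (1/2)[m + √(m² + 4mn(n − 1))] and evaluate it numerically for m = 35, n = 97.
z(35, 97; 2, 2) ≤ (1/2)[35 + √(35² + 4·35·97·96)] = (1/2)[35 + √1304905] = 588.6622

Kővári–Sós–Turán: let r_1, ..., r_35 be the row sums and z = Σ r_i the total number of 1s. Each pair of columns can share at most one row with both entries 1 (else a 2×2 all-ones block appears), so Σ_i C(r_i, 2) ≤ C(97, 2) = 4656. By convexity Σ_i C(r_i, 2) ≥ 35·C(z/35, 2) = z(z − 35)/(2·35), giving z² − 35z − 35·97·96 ≤ 0 and hence z ≤ (1/2)[35 + √(1225 + 4·325920)] = (1/2)[35 + √1304905] ≈ (1/2)(35 + 1142.3244) = 588.6622.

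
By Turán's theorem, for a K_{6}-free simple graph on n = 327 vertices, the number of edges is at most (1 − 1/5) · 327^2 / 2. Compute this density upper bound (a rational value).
Turán density bound = (4/5) · 327^2/2 = 213858/5 ≈ 42771.6

Turán's theorem: ex(n, K_{r+1}) is achieved by the complete r-partite Turán graph T(n, r) with parts as balanced as possible, and is at most (1 − 1/r) · n^2/2. For r = 5, n = 327: the density bound is (4/5) · 106929/2 = 213858/5 ≈ 42771.6. The integer-valued extremum is e(T(327, 5)) = 42771, which is strictly less than the density bound 213858/5 since 5 ∤ 327 (the parts of T(327, 5) cannot all be equal).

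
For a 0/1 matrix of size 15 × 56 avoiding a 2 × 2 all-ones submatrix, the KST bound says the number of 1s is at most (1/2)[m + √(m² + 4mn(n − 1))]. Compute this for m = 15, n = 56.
z(15, 56; 2, 2) ≤ (1/2)[15 + √(15² + 4·15·56·55)] = (1/2)[15 + √185025] = 222.5727

Kővári–Sós–Turán: let r_1, ..., r_15 be the row sums and z = Σ r_i the total number of 1s. Each pair of columns can share at most one row with both entries 1 (else a 2×2 all-ones block appears), so Σ_i C(r_i, 2) ≤ C(56, 2) = 1540. By convexity Σ_i C(r_i, 2) ≥ 15·C(z/15, 2) = z(z − 15)/(2·15), giving z² − 15z − 15·56·55 ≤ 0 and hence z ≤ (1/2)[15 + √(225 + 4·46200)] = (1/2)[15 + √185025] ≈ (1/2)(15 + 430.1453) = 222.5727.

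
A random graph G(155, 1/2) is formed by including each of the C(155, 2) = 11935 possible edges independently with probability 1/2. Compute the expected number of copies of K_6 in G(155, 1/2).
E[# K_6] = C(155, 6) · (1/2)^C(6, 2) = 17463172650 / 2^15 = 8731586325/16384 ≈ 532933.735657

For each 6-subset S of vertices (there are C(155, 6) = 17463172650 such S), let X_S = 1 if S induces a K_6 (all C(6, 2) = 15 edges present). Then P(X_S = 1) = (1/2)^15 = 1/32768. By linearity of expectation, E[# K_6] = C(155, 6) · (1/2)^15 = 17463172650 / 32768 = 8731586325/16384 ≈ 532933.735657.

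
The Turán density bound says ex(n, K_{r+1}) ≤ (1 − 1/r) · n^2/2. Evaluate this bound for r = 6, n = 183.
Turán density bound = (5/6) · 183^2/2 = 55815/4 ≈ 13953.75

Turán's theorem: ex(n, K_{r+1}) is achieved by the complete r-partite Turán graph T(n, r) with parts as balanced as possible, and is at most (1 − 1/r) · n^2/2. For r = 6, n = 183: the density bound is (5/6) · 33489/2 = 55815/4 ≈ 13953.75. The integer-valued extremum is e(T(183, 6)) = 13953, which is strictly less than the density bound 55815/4 since 6 ∤ 183 (the parts of T(183, 6) cannot all be equal).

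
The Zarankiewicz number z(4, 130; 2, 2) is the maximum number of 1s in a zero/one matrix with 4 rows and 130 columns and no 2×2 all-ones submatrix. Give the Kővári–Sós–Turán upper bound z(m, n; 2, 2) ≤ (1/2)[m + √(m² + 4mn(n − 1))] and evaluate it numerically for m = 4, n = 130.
z(4, 130; 2, 2) ≤ (1/2)[4 + √(4² + 4·4·130·129)] = (1/2)[4 + √268336] = 261.0058

Kővári–Sós–Turán: let r_1, ..., r_4 be the row sums and z = Σ r_i the total number of 1s. Each pair of columns can share at most one row with both entries 1 (else a 2×2 all-ones block appears), so Σ_i C(r_i, 2) ≤ C(130, 2) = 8385. By convexity Σ_i C(r_i, 2) ≥ 4·C(z/4, 2) = z(z − 4)/(2·4), giving z² − 4z − 4·130·129 ≤ 0 and hence z ≤ (1/2)[4 + √(16 + 4·67080)] = (1/2)[4 + √268336] ≈ (1/2)(4 + 518.0116) = 261.0058.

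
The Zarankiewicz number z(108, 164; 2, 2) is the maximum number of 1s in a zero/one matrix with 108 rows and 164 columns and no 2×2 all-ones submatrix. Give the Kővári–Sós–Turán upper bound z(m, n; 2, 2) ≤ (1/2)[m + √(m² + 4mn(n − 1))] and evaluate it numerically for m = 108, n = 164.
z(108, 164; 2, 2) ≤ (1/2)[108 + √(108² + 4·108·164·163)] = (1/2)[108 + √11559888] = 1753.9918

Kővári–Sós–Turán: let r_1, ..., r_108 be the row sums and z = Σ r_i the total number of 1s. Each pair of columns can share at most one row with both entries 1 (else a 2×2 all-ones block appears), so Σ_i C(r_i, 2) ≤ C(164, 2) = 13366. By convexity Σ_i C(r_i, 2) ≥ 108·C(z/108, 2) = z(z − 108)/(2·108), giving z² − 108z − 108·164·163 ≤ 0 and hence z ≤ (1/2)[108 + √(11664 + 4·2887056)] = (1/2)[108 + √11559888] ≈ (1/2)(108 + 3399.9835) = 1753.9918.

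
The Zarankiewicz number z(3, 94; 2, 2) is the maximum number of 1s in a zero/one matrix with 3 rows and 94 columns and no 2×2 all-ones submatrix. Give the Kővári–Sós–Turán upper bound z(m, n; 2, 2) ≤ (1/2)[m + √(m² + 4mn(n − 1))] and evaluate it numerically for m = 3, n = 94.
z(3, 94; 2, 2) ≤ (1/2)[3 + √(3² + 4·3·94·93)] = (1/2)[3 + √104913] = 163.4514

Kővári–Sós–Turán: let r_1, ..., r_3 be the row sums and z = Σ r_i the total number of 1s. Each pair of columns can share at most one row with both entries 1 (else a 2×2 all-ones block appears), so Σ_i C(r_i, 2) ≤ C(94, 2) = 4371. By convexity Σ_i C(r_i, 2) ≥ 3·C(z/3, 2) = z(z − 3)/(2·3), giving z² − 3z − 3·94·93 ≤ 0 and hence z ≤ (1/2)[3 + √(9 + 4·26226)] = (1/2)[3 + √104913] ≈ (1/2)(3 + 323.9028) = 163.4514.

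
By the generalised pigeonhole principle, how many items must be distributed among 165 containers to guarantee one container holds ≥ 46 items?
n = (46 − 1)·165 + 1 = 7426

By the generalised pigeonhole principle, to guarantee some box contains ≥ r objects we need more than (r − 1) · k objects total. Threshold: n = (r − 1) · k + 1. With r = 46 and k = 165: n = 45 · 165 + 1 = 7425 + 1 = 7426. For n = 7425 = 45 · 165, we can put exactly 45 objects in every box, avoiding 46 in any single one — so 7426 is tight.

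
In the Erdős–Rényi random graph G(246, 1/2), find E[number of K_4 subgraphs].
E[# K_4] = C(246, 4) · (1/2)^C(4, 2) = 148897035 / 2^6 = 2326516.171875

For each 4-subset S of vertices (there are C(246, 4) = 148897035 such S), let X_S = 1 if S induces a K_4 (all C(4, 2) = 6 edges present). Then P(X_S = 1) = (1/2)^6 = 1/64. By linearity of expectation, E[# K_4] = C(246, 4) · (1/2)^6 = 148897035 / 64 = 2326516.171875.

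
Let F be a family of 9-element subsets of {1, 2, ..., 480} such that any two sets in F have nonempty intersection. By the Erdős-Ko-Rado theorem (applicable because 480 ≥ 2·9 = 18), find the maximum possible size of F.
max |F| = C(479, 8) = 64810192144681005

Erdős-Ko-Rado (1961): when n ≥ 2k, max |F| = C(n−1, k−1). The bound is attained by the star {A : i ∈ A} for any fixed i ∈ [n]. Here C(480−1, 9−1) = C(479, 8) = 64810192144681005.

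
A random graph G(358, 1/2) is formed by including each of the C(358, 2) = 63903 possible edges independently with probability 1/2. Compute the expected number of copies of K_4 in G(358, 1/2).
E[# K_4] = C(358, 4) · (1/2)^C(4, 2) = 673005095 / 2^6 = 10515704.609375

For each 4-subset S of vertices (there are C(358, 4) = 673005095 such S), let X_S = 1 if S induces a K_4 (all C(4, 2) = 6 edges present). Then P(X_S = 1) = (1/2)^6 = 1/64. By linearity of expectation, E[# K_4] = C(358, 4) · (1/2)^6 = 673005095 / 64 = 10515704.609375.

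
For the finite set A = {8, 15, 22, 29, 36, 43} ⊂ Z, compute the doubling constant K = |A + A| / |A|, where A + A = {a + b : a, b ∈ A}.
K = |A + A| / |A| = 11/6

Enumerate A + A = {a + b : a, b ∈ A}. With |A| = 6, there are |A|^2 = 36 ordered sum pairs; collecting distinct values, A + A = {16, 23, 30, 37, 44, 51, 58, 65, 72, 79, 86}, so |A + A| = 11. Thus K = 11/6. Here |A + A| = 2|A| − 1 = 11, the minimum possible — so K = 11/6 is minimal, which holds iff A is an arithmetic progression.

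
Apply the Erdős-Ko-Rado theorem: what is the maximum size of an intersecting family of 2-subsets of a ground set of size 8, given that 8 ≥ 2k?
max |F| = C(7, 1) = 7

The Erdős-Ko-Rado theorem states: for n ≥ 2k, an intersecting family of k-subsets of an n-element set has size at most C(n − 1, k − 1), with equality for 'star' families {A ⊆ [n] : |A| = k, i ∈ A} (fix an element i). For n = 8, k = 2: C(7, 1) = 7.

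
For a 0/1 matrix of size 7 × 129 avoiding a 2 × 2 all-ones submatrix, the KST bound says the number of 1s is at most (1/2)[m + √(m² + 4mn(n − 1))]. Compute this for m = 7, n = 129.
z(7, 129; 2, 2) ≤ (1/2)[7 + √(7² + 4·7·129·128)] = (1/2)[7 + √462385] = 343.4945

Kővári–Sós–Turán: let r_1, ..., r_7 be the row sums and z = Σ r_i the total number of 1s. Each pair of columns can share at most one row with both entries 1 (else a 2×2 all-ones block appears), so Σ_i C(r_i, 2) ≤ C(129, 2) = 8256. By convexity Σ_i C(r_i, 2) ≥ 7·C(z/7, 2) = z(z − 7)/(2·7), giving z² − 7z − 7·129·128 ≤ 0 and hence z ≤ (1/2)[7 + √(49 + 4·115584)] = (1/2)[7 + √462385] ≈ (1/2)(7 + 679.989) = 343.4945.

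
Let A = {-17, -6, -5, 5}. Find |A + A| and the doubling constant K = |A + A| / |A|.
K = |A + A| / |A| = 9/4

Enumerate A + A = {a + b : a, b ∈ A}. With |A| = 4, there are |A|^2 = 16 ordered sum pairs; collecting distinct values, A + A = {-34, -23, -22, -12, -11, -10, -1, 0, 10}, so |A + A| = 9. Thus K = 9/4. For comparison, the minimum possible |A + A| over all 4-element sets is 2·4 − 1 = 7 (so min K = 7/4), attained only by arithmetic progressions.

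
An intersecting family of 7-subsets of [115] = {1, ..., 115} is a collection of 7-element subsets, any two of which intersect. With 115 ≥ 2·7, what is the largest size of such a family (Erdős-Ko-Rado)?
max |F| = C(114, 6) = 2666926108

The Erdős-Ko-Rado theorem states: for n ≥ 2k, an intersecting family of k-subsets of an n-element set has size at most C(n − 1, k − 1), with equality for 'star' families {A ⊆ [n] : |A| = k, i ∈ A} (fix an element i). For n = 115, k = 7: C(114, 6) = 2666926108.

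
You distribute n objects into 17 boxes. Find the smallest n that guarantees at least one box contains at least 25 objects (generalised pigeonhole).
n = (25 − 1)·17 + 1 = 409

By the generalised pigeonhole principle, to guarantee some box contains ≥ r objects we need more than (r − 1) · k objects total. Threshold: n = (r − 1) · k + 1. With r = 25 and k = 17: n = 24 · 17 + 1 = 408 + 1 = 409. For n = 408 = 24 · 17, we can put exactly 24 objects in every box, avoiding 25 in any single one — so 409 is tight.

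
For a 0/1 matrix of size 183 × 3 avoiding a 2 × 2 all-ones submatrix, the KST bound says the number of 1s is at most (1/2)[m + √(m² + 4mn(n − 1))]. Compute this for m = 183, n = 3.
z(183, 3; 2, 2) ≤ (1/2)[183 + √(183² + 4·183·3·2)] = (1/2)[183 + √37881] = 188.8152

Kővári–Sós–Turán: let r_1, ..., r_183 be the row sums and z = Σ r_i the total number of 1s. Each pair of columns can share at most one row with both entries 1 (else a 2×2 all-ones block appears), so Σ_i C(r_i, 2) ≤ C(3, 2) = 3. By convexity Σ_i C(r_i, 2) ≥ 183·C(z/183, 2) = z(z − 183)/(2·183), giving z² − 183z − 183·3·2 ≤ 0 and hence z ≤ (1/2)[183 + √(33489 + 4·1098)] = (1/2)[183 + √37881] ≈ (1/2)(183 + 194.6304) = 188.8152.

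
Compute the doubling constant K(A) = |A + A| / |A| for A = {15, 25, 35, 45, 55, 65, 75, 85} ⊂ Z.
K = |A + A| / |A| = 15/8

Enumerate A + A = {a + b : a, b ∈ A}. With |A| = 8, there are |A|^2 = 64 ordered sum pairs; collecting distinct values, A + A = {30, 40, 50, 60, 70, 80, 90, 100, 110, 120, 130, 140, 150, 160, 170}, so |A + A| = 15. Thus K = 15/8. Here |A + A| = 2|A| − 1 = 15, the minimum possible — so K = 15/8 is minimal, which holds iff A is an arithmetic progression.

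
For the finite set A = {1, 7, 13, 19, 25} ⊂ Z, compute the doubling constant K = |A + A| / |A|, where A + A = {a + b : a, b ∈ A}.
K = |A + A| / |A| = 9/5

Enumerate A + A = {a + b : a, b ∈ A}. With |A| = 5, there are |A|^2 = 25 ordered sum pairs; collecting distinct values, A + A = {2, 8, 14, 20, 26, 32, 38, 44, 50}, so |A + A| = 9. Thus K = 9/5. Here |A + A| = 2|A| − 1 = 9, the minimum possible — so K = 9/5 is minimal, which holds iff A is an arithmetic progression.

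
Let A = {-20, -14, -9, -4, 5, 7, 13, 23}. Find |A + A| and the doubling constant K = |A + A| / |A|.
K = |A + A| / |A| = 30/8 = 15/4

Enumerate A + A = {a + b : a, b ∈ A}. With |A| = 8, there are |A|^2 = 64 ordered sum pairs; collecting distinct values, A + A = {-40, -34, -29, -28, -24, -23, -18, -15, -13, -9, -8, -7, -4, -2, -1, 1, 3, 4, 9, 10, 12, 14, 18, 19, 20, 26, 28, 30, 36, 46}, so |A + A| = 30. Thus K = 30/8 = 15/4. For comparison, the minimum possible |A + A| over all 8-element sets is 2·8 − 1 = 15 (so min K = 15/8), attained only by arithmetic progressions.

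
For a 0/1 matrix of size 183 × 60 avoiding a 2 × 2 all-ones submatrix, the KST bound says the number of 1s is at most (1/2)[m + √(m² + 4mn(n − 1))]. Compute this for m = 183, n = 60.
z(183, 60; 2, 2) ≤ (1/2)[183 + √(183² + 4·183·60·59)] = (1/2)[183 + √2624769] = 901.5569

Kővári–Sós–Turán: let r_1, ..., r_183 be the row sums and z = Σ r_i the total number of 1s. Each pair of columns can share at most one row with both entries 1 (else a 2×2 all-ones block appears), so Σ_i C(r_i, 2) ≤ C(60, 2) = 1770. By convexity Σ_i C(r_i, 2) ≥ 183·C(z/183, 2) = z(z − 183)/(2·183), giving z² − 183z − 183·60·59 ≤ 0 and hence z ≤ (1/2)[183 + √(33489 + 4·647820)] = (1/2)[183 + √2624769] ≈ (1/2)(183 + 1620.1139) = 901.5569.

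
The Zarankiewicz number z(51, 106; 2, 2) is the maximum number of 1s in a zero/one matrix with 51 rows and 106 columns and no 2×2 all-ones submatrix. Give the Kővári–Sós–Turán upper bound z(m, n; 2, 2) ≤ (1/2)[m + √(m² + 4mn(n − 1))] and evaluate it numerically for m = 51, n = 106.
z(51, 106; 2, 2) ≤ (1/2)[51 + √(51² + 4·51·106·105)] = (1/2)[51 + √2273121] = 779.3437

Kővári–Sós–Turán: let r_1, ..., r_51 be the row sums and z = Σ r_i the total number of 1s. Each pair of columns can share at most one row with both entries 1 (else a 2×2 all-ones block appears), so Σ_i C(r_i, 2) ≤ C(106, 2) = 5565. By convexity Σ_i C(r_i, 2) ≥ 51·C(z/51, 2) = z(z − 51)/(2·51), giving z² − 51z − 51·106·105 ≤ 0 and hence z ≤ (1/2)[51 + √(2601 + 4·567630)] = (1/2)[51 + √2273121] ≈ (1/2)(51 + 1507.6873) = 779.3437.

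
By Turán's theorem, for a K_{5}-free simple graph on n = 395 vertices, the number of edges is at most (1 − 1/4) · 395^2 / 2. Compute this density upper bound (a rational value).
Turán density bound = (3/4) · 395^2/2 = 468075/8 ≈ 58509.375

Turán's theorem: ex(n, K_{r+1}) is achieved by the complete r-partite Turán graph T(n, r) with parts as balanced as possible, and is at most (1 − 1/r) · n^2/2. For r = 4, n = 395: the density bound is (3/4) · 156025/2 = 468075/8 ≈ 58509.375. The integer-valued extremum is e(T(395, 4)) = 58509, which is strictly less than the density bound 468075/8 since 4 ∤ 395 (the parts of T(395, 4) cannot all be equal).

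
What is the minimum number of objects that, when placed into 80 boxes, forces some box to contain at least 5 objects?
n = (5 − 1)·80 + 1 = 321

By the generalised pigeonhole principle, to guarantee some box contains ≥ r objects we need more than (r − 1) · k objects total. Threshold: n = (r − 1) · k + 1. With r = 5 and k = 80: n = 4 · 80 + 1 = 320 + 1 = 321. For n = 320 = 4 · 80, we can put exactly 4 objects in every box, avoiding 5 in any single one — so 321 is tight.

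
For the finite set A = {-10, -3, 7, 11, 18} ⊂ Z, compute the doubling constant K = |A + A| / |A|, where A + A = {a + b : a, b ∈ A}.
K = |A + A| / |A| = 14/5

Enumerate A + A = {a + b : a, b ∈ A}. With |A| = 5, there are |A|^2 = 25 ordered sum pairs; collecting distinct values, A + A = {-20, -13, -6, -3, 1, 4, 8, 14, 15, 18, 22, 25, 29, 36}, so |A + A| = 14. Thus K = 14/5. For comparison, the minimum possible |A + A| over all 5-element sets is 2·5 − 1 = 9 (so min K = 9/5), attained only by arithmetic progressions.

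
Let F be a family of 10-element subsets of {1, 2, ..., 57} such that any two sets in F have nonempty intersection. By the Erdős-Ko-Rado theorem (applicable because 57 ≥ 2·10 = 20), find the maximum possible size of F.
max |F| = C(56, 9) = 7575968400

The Erdős-Ko-Rado theorem states: for n ≥ 2k, an intersecting family of k-subsets of an n-element set has size at most C(n − 1, k − 1), with equality for 'star' families {A ⊆ [n] : |A| = k, i ∈ A} (fix an element i). For n = 57, k = 10: C(56, 9) = 7575968400.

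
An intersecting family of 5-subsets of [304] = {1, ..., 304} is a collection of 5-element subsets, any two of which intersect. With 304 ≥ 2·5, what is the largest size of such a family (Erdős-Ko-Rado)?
max |F| = C(303, 4) = 344291325

The Erdős-Ko-Rado theorem states: for n ≥ 2k, an intersecting family of k-subsets of an n-element set has size at most C(n − 1, k − 1), with equality for 'star' families {A ⊆ [n] : |A| = k, i ∈ A} (fix an element i). For n = 304, k = 5: C(303, 4) = 344291325.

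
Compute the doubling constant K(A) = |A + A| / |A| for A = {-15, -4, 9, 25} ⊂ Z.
K = |A + A| / |A| = 10/4 = 5/2

Enumerate A + A = {a + b : a, b ∈ A}. With |A| = 4, there are |A|^2 = 16 ordered sum pairs; collecting distinct values, A + A = {-30, -19, -8, -6, 5, 10, 18, 21, 34, 50}, so |A + A| = 10. Thus K = 10/4 = 5/2. For comparison, the minimum possible |A + A| over all 4-element sets is 2·4 − 1 = 7 (so min K = 7/4), attained only by arithmetic progressions.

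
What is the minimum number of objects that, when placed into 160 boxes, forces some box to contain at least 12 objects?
n = (12 − 1)·160 + 1 = 1761

By the generalised pigeonhole principle, to guarantee some box contains ≥ r objects we need more than (r − 1) · k objects total. Threshold: n = (r − 1) · k + 1. With r = 12 and k = 160: n = 11 · 160 + 1 = 1760 + 1 = 1761. For n = 1760 = 11 · 160, we can put exactly 11 objects in every box, avoiding 12 in any single one — so 1761 is tight.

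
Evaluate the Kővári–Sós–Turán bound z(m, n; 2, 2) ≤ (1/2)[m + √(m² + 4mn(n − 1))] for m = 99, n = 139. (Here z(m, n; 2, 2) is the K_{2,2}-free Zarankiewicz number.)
z(99, 139; 2, 2) ≤ (1/2)[99 + √(99² + 4·99·139·138)] = (1/2)[99 + √7605873] = 1428.4374

Kővári–Sós–Turán: let r_1, ..., r_99 be the row sums and z = Σ r_i the total number of 1s. Each pair of columns can share at most one row with both entries 1 (else a 2×2 all-ones block appears), so Σ_i C(r_i, 2) ≤ C(139, 2) = 9591. By convexity Σ_i C(r_i, 2) ≥ 99·C(z/99, 2) = z(z − 99)/(2·99), giving z² − 99z − 99·139·138 ≤ 0 and hence z ≤ (1/2)[99 + √(9801 + 4·1899018)] = (1/2)[99 + √7605873] ≈ (1/2)(99 + 2757.8747) = 1428.4374.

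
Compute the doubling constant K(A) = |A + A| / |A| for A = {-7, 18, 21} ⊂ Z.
K = |A + A| / |A| = 6/3 = 2

Enumerate A + A = {a + b : a, b ∈ A}. With |A| = 3, there are |A|^2 = 9 ordered sum pairs; collecting distinct values, A + A = {-14, 11, 14, 36, 39, 42}, so |A + A| = 6. Thus K = 6/3 = 2. For comparison, the minimum possible |A + A| over all 3-element sets is 2·3 − 1 = 5 (so min K = 5/3), attained only by arithmetic progressions.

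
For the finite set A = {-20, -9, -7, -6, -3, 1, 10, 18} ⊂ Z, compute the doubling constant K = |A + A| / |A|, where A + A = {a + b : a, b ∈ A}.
K = |A + A| / |A| = 31/8

Enumerate A + A = {a + b : a, b ∈ A}. With |A| = 8, there are |A|^2 = 64 ordered sum pairs; collecting distinct values, A + A = {-40, -29, -27, -26, -23, -19, -18, -16, -15, -14, -13, -12, -10, -9, -8, -6, -5, -2, 1, 2, 3, 4, 7, 9, 11, 12, 15, 19, 20, 28, 36}, so |A + A| = 31. Thus K = 31/8. For comparison, the minimum possible |A + A| over all 8-element sets is 2·8 − 1 = 15 (so min K = 15/8), attained only by arithmetic progressions.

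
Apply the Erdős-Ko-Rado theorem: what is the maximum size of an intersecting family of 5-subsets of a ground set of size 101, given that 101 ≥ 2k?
max |F| = C(100, 4) = 3921225

Erdős-Ko-Rado (1961): when n ≥ 2k, max |F| = C(n−1, k−1). The bound is attained by the star {A : i ∈ A} for any fixed i ∈ [n]. Here C(101−1, 5−1) = C(100, 4) = 3921225.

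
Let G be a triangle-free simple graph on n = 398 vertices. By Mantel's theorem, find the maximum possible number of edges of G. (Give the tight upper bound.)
ex(398, K_3) = ⌊398^2/4⌋ = 39601

Mantel (1907): a triangle-free graph on n vertices has at most ⌊n^2/4⌋ edges, with equality for the complete bipartite graph K_{⌊n/2⌋, ⌈n/2⌉}. For n = 398: ⌊398^2/4⌋ = ⌊158404/4⌋ = 39601. The extremal graph is K_{199, 199}, which has 199·199 = 39601 edges.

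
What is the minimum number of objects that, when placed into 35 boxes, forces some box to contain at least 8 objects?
n = (8 − 1)·35 + 1 = 246

By the generalised pigeonhole principle, to guarantee some box contains ≥ r objects we need more than (r − 1) · k objects total. Threshold: n = (r − 1) · k + 1. With r = 8 and k = 35: n = 7 · 35 + 1 = 245 + 1 = 246. For n = 245 = 7 · 35, we can put exactly 7 objects in every box, avoiding 8 in any single one — so 246 is tight.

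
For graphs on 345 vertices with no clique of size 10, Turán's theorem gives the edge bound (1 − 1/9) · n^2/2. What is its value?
Turán density bound = (8/9) · 345^2/2 = 52900

Turán's theorem: ex(n, K_{r+1}) is achieved by the complete r-partite Turán graph T(n, r) with parts as balanced as possible, and is at most (1 − 1/r) · n^2/2. For r = 9, n = 345: the density bound is (8/9) · 119025/2 = 52900. The integer-valued extremum is e(T(345, 9)) = 52899, which is strictly less than the density bound 52900 since 9 ∤ 345 (the parts of T(345, 9) cannot all be equal).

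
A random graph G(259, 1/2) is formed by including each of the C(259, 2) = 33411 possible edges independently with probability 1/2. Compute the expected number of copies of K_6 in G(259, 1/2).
E[# K_6] = C(259, 6) · (1/2)^C(6, 2) = 395488590784 / 2^15 = 6179509231/512 ≈ 12069353.966797

For each 6-subset S of vertices (there are C(259, 6) = 395488590784 such S), let X_S = 1 if S induces a K_6 (all C(6, 2) = 15 edges present). Then P(X_S = 1) = (1/2)^15 = 1/32768. By linearity of expectation, E[# K_6] = C(259, 6) · (1/2)^15 = 395488590784 / 32768 = 6179509231/512 ≈ 12069353.966797.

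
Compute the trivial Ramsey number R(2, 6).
R(2, 6) = 6

R(2, k) = k for all k ≥ 2: in a 2-colouring of K_k, either some edge is red (a red K_2) or all edges are blue (a blue K_k). And K_{5} coloured all-blue has no blue K_6, so R(2, 6) > 5. Hence R(2, 6) = 6.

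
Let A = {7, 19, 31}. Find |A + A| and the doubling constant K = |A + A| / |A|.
K = |A + A| / |A| = 5/3

Enumerate A + A = {a + b : a, b ∈ A}. With |A| = 3, there are |A|^2 = 9 ordered sum pairs; collecting distinct values, A + A = {14, 26, 38, 50, 62}, so |A + A| = 5. Thus K = 5/3. Here |A + A| = 2|A| − 1 = 5, the minimum possible — so K = 5/3 is minimal, which holds iff A is an arithmetic progression.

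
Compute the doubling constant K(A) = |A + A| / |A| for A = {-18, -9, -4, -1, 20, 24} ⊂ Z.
K = |A + A| / |A| = 21/6 = 7/2

Enumerate A + A = {a + b : a, b ∈ A}. With |A| = 6, there are |A|^2 = 36 ordered sum pairs; collecting distinct values, A + A = {-36, -27, -22, -19, -18, -13, -10, -8, -5, -2, 2, 6, 11, 15, 16, 19, 20, 23, 40, 44, 48}, so |A + A| = 21. Thus K = 21/6 = 7/2. For comparison, the minimum possible |A + A| over all 6-element sets is 2·6 − 1 = 11 (so min K = 11/6), attained only by arithmetic progressions.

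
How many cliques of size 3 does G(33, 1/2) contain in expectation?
E[# K_3] = C(33, 3) · (1/2)^C(3, 2) = 5456 / 2^3 = 682

For each 3-subset S of vertices (there are C(33, 3) = 5456 such S), let X_S = 1 if S induces a K_3 (all C(3, 2) = 3 edges present). Then P(X_S = 1) = (1/2)^3 = 1/8. By linearity of expectation, E[# K_3] = C(33, 3) · (1/2)^3 = 5456 / 8 = 682.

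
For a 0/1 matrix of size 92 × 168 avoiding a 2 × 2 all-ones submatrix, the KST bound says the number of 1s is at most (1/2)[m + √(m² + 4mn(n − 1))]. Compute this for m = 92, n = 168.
z(92, 168; 2, 2) ≤ (1/2)[92 + √(92² + 4·92·168·167)] = (1/2)[92 + √10333072] = 1653.2548

Kővári–Sós–Turán: let r_1, ..., r_92 be the row sums and z = Σ r_i the total number of 1s. Each pair of columns can share at most one row with both entries 1 (else a 2×2 all-ones block appears), so Σ_i C(r_i, 2) ≤ C(168, 2) = 14028. By convexity Σ_i C(r_i, 2) ≥ 92·C(z/92, 2) = z(z − 92)/(2·92), giving z² − 92z − 92·168·167 ≤ 0 and hence z ≤ (1/2)[92 + √(8464 + 4·2581152)] = (1/2)[92 + √10333072] ≈ (1/2)(92 + 3214.5096) = 1653.2548.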